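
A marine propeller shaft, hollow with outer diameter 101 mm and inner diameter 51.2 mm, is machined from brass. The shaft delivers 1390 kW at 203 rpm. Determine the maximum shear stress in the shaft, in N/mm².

346 N/mm²

ω = 2π·203/60 = 21.26 rad/s, so T = P/ω = 1390×10³ / 21.26 = 65390 N·m.
J = π(d_o⁴ − d_i⁴)/32 = π(0.101⁴ − 0.0512⁴)/32 = 9.541×10^-6 m⁴.
τ_max = T·r/J = 65390 × 0.0505 / 9.541×10^-6 = 3.461×10^8 Pa.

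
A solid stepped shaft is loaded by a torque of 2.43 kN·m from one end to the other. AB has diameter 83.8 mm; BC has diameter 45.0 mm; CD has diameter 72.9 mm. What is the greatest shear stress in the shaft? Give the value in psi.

Under the same torque, τ_max = 16T/(πd³) is largest where d is smallest — segment BC (d = 45.0 mm).
τ_max = 16·2430/(π·(0.0450)³) = 1.358×10^8 Pa.

19700 psi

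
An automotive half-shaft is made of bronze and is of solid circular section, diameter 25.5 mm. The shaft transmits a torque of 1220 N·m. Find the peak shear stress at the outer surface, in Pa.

J = πd⁴/32 = π(0.0255)⁴/32 = 4.151×10^-8 m⁴.
τ_max = T·r/J = 1220 × 0.0127 / 4.151×10^-8 = 3.747×10^8 Pa.

3.75e8 Pa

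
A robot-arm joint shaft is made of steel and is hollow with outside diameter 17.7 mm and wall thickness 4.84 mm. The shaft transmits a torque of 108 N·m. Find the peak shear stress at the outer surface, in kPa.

104000 kPa

J = π(d_o⁴ − d_i⁴)/32 = π(0.0177⁴ − 0.00802⁴)/32 = 9.230×10^-9 m⁴.
τ_max = T·r/J = 108.0 × 0.00885 / 9.230×10^-9 = 1.036×10^8 Pa.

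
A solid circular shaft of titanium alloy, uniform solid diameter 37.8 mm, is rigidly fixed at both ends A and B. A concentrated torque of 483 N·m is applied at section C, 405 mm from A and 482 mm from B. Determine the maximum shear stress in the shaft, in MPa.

24.7 MPa

With uniform GJ and both ends fixed, compatibility θ_AC = θ_CB gives T_A·a = T_B·b, together with T_A + T_B = T₀.
T_A = T₀·b/(a+b) = 483.0·482/887.0 = 262.5 N·m; T_B = 220.5 N·m.
τ in each portion: τ_AC = 2.47×10^7 Pa, τ_CB = 2.08×10^7 Pa; maximum is in AC.
τ_max = T_AC·r/J = 262.5·0.0189/2.00×10^-7 = 2.475×10^7 Pa.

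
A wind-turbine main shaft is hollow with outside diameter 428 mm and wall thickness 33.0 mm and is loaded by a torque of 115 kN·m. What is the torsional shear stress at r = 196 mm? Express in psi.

2030 psi

J = π(d_o⁴ − d_i⁴)/32 = π(0.428⁴ − 0.362⁴)/32 = 1.608×10^-3 m⁴.
Shear stress varies linearly with radius: τ = T·r/J = 115000 × 0.196 / 1.608×10^-3 = 1.401×10^7 Pa.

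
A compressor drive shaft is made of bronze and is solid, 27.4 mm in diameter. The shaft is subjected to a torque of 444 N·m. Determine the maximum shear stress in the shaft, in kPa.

J = πd⁴/32 = π(0.0274)⁴/32 = 5.534×10^-8 m⁴.
τ_max = T·r/J = 444.0 × 0.0137 / 5.534×10^-8 = 1.099×10^8 Pa.

110000 kPa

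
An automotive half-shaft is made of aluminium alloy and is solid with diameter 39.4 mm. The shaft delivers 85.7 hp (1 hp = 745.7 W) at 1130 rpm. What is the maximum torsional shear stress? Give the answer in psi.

6520 psi

ω = 2π·1130/60 = 118.3 rad/s, so T = P/ω = 85.7×745.7 / 118.3 = 540.1 N·m.
J = πd⁴/32 = π(0.0394)⁴/32 = 2.366×10^-7 m⁴.
τ_max = T·r/J = 540.1 × 0.0197 / 2.366×10^-7 = 4.497×10^7 Pa.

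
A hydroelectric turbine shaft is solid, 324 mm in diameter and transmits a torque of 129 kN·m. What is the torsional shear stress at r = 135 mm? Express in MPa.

16.1 MPa

J = πd⁴/32 = π(0.324)⁴/32 = 1.082×10^-3 m⁴.
Shear stress varies linearly with radius: τ = T·r/J = 129000 × 0.135 / 1.082×10^-3 = 1.610×10^7 Pa.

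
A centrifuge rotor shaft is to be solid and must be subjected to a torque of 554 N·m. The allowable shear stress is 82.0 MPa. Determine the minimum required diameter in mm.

32.5 mm

For a solid shaft τ_max = 16T/(πd³), so d = (16T/(π τ_allow))^(1/3) = (16·554.0/(π·8.20×10^7))^(1/3) = 0.03253 m.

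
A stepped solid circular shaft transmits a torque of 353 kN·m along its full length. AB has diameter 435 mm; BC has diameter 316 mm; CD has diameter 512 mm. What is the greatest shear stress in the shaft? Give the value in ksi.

Under the same torque, τ_max = 16T/(πd³) is largest where d is smallest — segment BC (d = 316 mm).
τ_max = 16·353000/(π·(0.316)³) = 5.697×10^7 Pa.

8.26 ksi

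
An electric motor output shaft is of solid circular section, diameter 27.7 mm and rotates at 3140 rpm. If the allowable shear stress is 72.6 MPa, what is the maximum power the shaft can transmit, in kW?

J = πd⁴/32 = π(0.0277)⁴/32 = 5.780×10^-8 m⁴.
T_max = τ_allow·J/r = 7.26×10^7 × 5.780×10^-8 / 0.0138 = 303.0 N·m.
ω = 2π·3140/60 = 328.8 rad/s, so P_max = T_max·ω = 9.962×10^4 W.

99.6 kW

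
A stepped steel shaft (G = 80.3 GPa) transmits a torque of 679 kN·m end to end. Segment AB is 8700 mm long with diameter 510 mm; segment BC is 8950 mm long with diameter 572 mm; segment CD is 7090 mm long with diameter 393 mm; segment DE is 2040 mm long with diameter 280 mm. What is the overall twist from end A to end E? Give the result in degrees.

4.15°

J_AB = π(0.510)⁴/32 = 6.64×10^-3 m⁴; J_BC = π(0.572)⁴/32 = 0.0105 m⁴; J_CD = π(0.393)⁴/32 = 2.34×10^-3 m⁴; J_DE = π(0.280)⁴/32 = 6.03×10^-4 m⁴.
θ = (T/G)·Σ L_i/J_i = (679000/80.3×10⁹)·(8.70/6.64×10^-3 + 8.95/0.0105 + 7.09/2.34×10^-3 + 2.04/6.03×10^-4) = 0.07246 rad.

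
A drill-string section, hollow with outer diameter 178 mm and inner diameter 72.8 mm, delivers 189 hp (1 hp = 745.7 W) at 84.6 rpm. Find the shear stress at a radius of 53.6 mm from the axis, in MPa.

8.90 MPa

ω = 2π·84.6/60 = 8.859 rad/s, so T = P/ω = 189×745.7 / 8.859 = 15910 N·m.
J = π(d_o⁴ − d_i⁴)/32 = π(0.178⁴ − 0.0728⁴)/32 = 9.580×10^-5 m⁴.
Shear stress varies linearly with radius: τ = T·r/J = 15910 × 0.0536 / 9.580×10^-5 = 8.901×10^6 Pa.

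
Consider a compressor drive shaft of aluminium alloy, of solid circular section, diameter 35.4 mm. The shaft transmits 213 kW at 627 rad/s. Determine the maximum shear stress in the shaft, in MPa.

39.0 MPa

ω = 627 rad/s, so T = P/ω = 213×10³ / 627.0 = 339.7 N·m.
J = πd⁴/32 = π(0.0354)⁴/32 = 1.542×10^-7 m⁴.
τ_max = T·r/J = 339.7 × 0.0177 / 1.542×10^-7 = 3.900×10^7 Pa.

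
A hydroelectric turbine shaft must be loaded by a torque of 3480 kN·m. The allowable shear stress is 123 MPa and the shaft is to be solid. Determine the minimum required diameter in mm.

For a solid shaft τ_max = 16T/(πd³), so d = (16T/(π τ_allow))^(1/3) = (16·3.480e6/(π·1.23×10^8))^(1/3) = 0.5243 m.

524 mm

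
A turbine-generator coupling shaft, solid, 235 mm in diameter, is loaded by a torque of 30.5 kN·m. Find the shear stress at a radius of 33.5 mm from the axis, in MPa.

J = πd⁴/32 = π(0.235)⁴/32 = 2.994×10^-4 m⁴.
Shear stress varies linearly with radius: τ = T·r/J = 30500 × 0.0335 / 2.994×10^-4 = 3.413×10^6 Pa.

3.41 MPa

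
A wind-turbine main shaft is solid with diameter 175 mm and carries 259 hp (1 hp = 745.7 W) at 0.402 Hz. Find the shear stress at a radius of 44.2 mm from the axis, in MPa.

36.7 MPa

ω = 2π·0.402 = 2.526 rad/s, so T = P/ω = 259×745.7 / 2.526 = 76460 N·m.
J = πd⁴/32 = π(0.175)⁴/32 = 9.208×10^-5 m⁴.
Shear stress varies linearly with radius: τ = T·r/J = 76460 × 0.0442 / 9.208×10^-5 = 3.671×10^7 Pa.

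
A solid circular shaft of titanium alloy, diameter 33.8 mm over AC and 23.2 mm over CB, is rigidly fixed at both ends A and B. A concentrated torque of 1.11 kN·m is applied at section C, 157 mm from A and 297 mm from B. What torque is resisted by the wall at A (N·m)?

993 N·m

Compatibility: T_A·a/J_AC = T_B·b/J_CB with T_A + T_B = T₀.
J_AC = 1.28×10^-7 m⁴, J_CB = 2.84×10^-8 m⁴, so T_A = T₀·(J_AC/a)/((J_AC/a)+(J_CB/b)) = 993.4 N·m, T_B = 116.6 N·m.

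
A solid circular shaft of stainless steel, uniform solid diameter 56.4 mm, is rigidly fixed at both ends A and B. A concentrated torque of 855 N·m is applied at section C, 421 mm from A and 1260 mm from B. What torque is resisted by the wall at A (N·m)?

641 N·m

With uniform GJ and both ends fixed, compatibility θ_AC = θ_CB gives T_A·a = T_B·b, together with T_A + T_B = T₀.
T_A = T₀·b/(a+b) = 855.0·1260/1681 = 640.9 N·m; T_B = 214.1 N·m.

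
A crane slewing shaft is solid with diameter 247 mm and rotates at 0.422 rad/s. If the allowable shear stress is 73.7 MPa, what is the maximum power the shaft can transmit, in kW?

92.0 kW

J = πd⁴/32 = π(0.247)⁴/32 = 3.654×10^-4 m⁴.
T_max = τ_allow·J/r = 7.37×10^7 × 3.654×10^-4 / 0.123 = 218100 N·m.
ω = 0.422 rad/s, so P_max = T_max·ω = 9.202×10^4 W.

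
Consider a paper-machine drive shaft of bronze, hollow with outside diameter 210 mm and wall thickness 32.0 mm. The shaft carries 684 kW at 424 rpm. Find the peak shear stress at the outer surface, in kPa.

ω = 2π·424/60 = 44.40 rad/s, so T = P/ω = 684×10³ / 44.40 = 15400 N·m.
J = π(d_o⁴ − d_i⁴)/32 = π(0.210⁴ − 0.146⁴)/32 = 1.463×10^-4 m⁴.
τ_max = T·r/J = 15400 × 0.105 / 1.463×10^-4 = 1.105×10^7 Pa.

11100 kPa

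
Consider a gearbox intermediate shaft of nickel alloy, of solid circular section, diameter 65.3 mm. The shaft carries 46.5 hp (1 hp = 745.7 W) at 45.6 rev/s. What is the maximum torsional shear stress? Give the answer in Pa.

2.21e6 Pa

ω = 2π·45.6 = 286.5 rad/s, so T = P/ω = 46.5×745.7 / 286.5 = 121.0 N·m.
J = πd⁴/32 = π(0.0653)⁴/32 = 1.785×10^-6 m⁴.
τ_max = T·r/J = 121.0 × 0.0326 / 1.785×10^-6 = 2.214×10^6 Pa.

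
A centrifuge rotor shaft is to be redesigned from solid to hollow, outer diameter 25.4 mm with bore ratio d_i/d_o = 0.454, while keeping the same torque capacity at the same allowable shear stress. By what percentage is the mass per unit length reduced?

18.3 %

Equal τ_max and T ⇒ the solid shaft needs d_s³ = d_o³(1−k⁴), so d_s = 25.4·(1−0.454⁴)^(1/3) = 25.04 mm.
Area ratio A_h/A_s = d_o²(1−k²)/d_s² = (1−k²)/(1−k⁴)^(2/3) = 0.8172.
Mass saving = 1 − 0.8172 = 18.3 %.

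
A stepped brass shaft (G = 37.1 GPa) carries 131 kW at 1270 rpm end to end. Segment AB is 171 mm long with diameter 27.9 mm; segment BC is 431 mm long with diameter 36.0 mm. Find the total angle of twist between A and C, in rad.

ω = 2π·1270/60 = 133.0 rad/s, so T = P/ω = 131×10³ / 133.0 = 985.0 N·m.
J_AB = π(0.0279)⁴/32 = 5.95×10^-8 m⁴; J_BC = π(0.0360)⁴/32 = 1.65×10^-7 m⁴.
θ = (T/G)·Σ L_i/J_i = (985.0/37.1×10⁹)·(0.171/5.95×10^-8 + 0.431/1.65×10^-7) = 0.1457 rad.

0.146 rad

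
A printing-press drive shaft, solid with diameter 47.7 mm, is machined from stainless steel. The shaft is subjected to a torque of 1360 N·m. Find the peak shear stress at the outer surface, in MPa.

J = πd⁴/32 = π(0.0477)⁴/32 = 5.082×10^-7 m⁴.
τ_max = T·r/J = 1360 × 0.0239 / 5.082×10^-7 = 6.382×10^7 Pa.

63.8 MPa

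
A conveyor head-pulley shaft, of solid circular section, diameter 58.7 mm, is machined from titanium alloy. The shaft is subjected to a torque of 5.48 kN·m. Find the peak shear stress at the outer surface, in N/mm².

138 N/mm²

J = πd⁴/32 = π(0.0587)⁴/32 = 1.166×10^-6 m⁴.
τ_max = T·r/J = 5480 × 0.0294 / 1.166×10^-6 = 1.380×10^8 Pa.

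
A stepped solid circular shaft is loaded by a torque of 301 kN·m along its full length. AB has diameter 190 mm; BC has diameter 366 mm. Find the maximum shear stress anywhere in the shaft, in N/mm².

Under the same torque, τ_max = 16T/(πd³) is largest where d is smallest — segment AB (d = 190 mm).
τ_max = 16·301000/(π·(0.190)³) = 2.235×10^8 Pa.

223 N/mm²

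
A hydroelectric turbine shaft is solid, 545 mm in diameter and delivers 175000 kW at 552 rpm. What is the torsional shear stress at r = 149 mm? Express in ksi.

7.55 ksi

ω = 2π·552/60 = 57.81 rad/s, so T = P/ω = 175000×10³ / 57.81 = 3.027e6 N·m.
J = πd⁴/32 = π(0.545)⁴/32 = 8.661×10^-3 m⁴.
Shear stress varies linearly with radius: τ = T·r/J = 3.027e6 × 0.149 / 8.661×10^-3 = 5.208×10^7 Pa.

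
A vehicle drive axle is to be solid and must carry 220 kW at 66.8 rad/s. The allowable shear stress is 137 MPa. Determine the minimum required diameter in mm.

49.7 mm

ω = 66.8 rad/s, so T = P/ω = 220×10³ / 66.80 = 3293 N·m.
For a solid shaft τ_max = 16T/(πd³), so d = (16T/(π τ_allow))^(1/3) = (16·3293/(π·1.37×10^8))^(1/3) = 0.04966 m.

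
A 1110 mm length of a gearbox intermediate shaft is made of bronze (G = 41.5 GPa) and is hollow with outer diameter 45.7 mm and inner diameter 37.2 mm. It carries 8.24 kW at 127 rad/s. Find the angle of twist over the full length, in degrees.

0.414°

ω = 127 rad/s, so T = P/ω = 8.24×10³ / 127.0 = 64.88 N·m.
J = π(d_o⁴ − d_i⁴)/32 = π(0.0457⁴ − 0.0372⁴)/32 = 2.402×10^-7 m⁴.
θ = T·L/(G·J) = 64.88 × 1.11 / (41.5×10⁹ × 2.402×10^-7) = 7.224×10^-3 rad.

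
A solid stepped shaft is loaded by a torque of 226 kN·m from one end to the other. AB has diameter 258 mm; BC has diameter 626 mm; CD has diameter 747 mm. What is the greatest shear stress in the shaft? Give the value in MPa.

Under the same torque, τ_max = 16T/(πd³) is largest where d is smallest — segment AB (d = 258 mm).
τ_max = 16·226000/(π·(0.258)³) = 6.702×10^7 Pa.

67.0 MPa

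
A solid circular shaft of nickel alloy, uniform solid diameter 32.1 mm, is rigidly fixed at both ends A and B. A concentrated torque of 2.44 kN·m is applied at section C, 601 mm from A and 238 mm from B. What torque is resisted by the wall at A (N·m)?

With uniform GJ and both ends fixed, compatibility θ_AC = θ_CB gives T_A·a = T_B·b, together with T_A + T_B = T₀.
T_A = T₀·b/(a+b) = 2440·238/839.0 = 692.2 N·m; T_B = 1748 N·m.

692 N·m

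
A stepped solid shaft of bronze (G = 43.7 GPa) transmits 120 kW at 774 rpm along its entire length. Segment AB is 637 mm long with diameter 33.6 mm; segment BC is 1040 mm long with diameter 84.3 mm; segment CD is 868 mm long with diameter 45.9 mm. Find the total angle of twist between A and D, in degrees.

ω = 2π·774/60 = 81.05 rad/s, so T = P/ω = 120×10³ / 81.05 = 1481 N·m.
J_AB = π(0.0336)⁴/32 = 1.25×10^-7 m⁴; J_BC = π(0.0843)⁴/32 = 4.96×10^-6 m⁴; J_CD = π(0.0459)⁴/32 = 4.36×10^-7 m⁴.
θ = (T/G)·Σ L_i/J_i = (1481/43.7×10⁹)·(0.637/1.25×10^-7 + 1.04/4.96×10^-6 + 0.868/4.36×10^-7) = 0.2471 rad.

14.2°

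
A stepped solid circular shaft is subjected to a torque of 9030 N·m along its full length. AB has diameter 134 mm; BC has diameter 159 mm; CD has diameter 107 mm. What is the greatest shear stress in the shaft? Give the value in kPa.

37500 kPa

Under the same torque, τ_max = 16T/(πd³) is largest where d is smallest — segment CD (d = 107 mm).
τ_max = 16·9030/(π·(0.107)³) = 3.754×10^7 Pa.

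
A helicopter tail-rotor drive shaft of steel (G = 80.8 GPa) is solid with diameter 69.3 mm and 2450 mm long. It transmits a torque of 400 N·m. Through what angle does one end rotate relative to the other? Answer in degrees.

J = πd⁴/32 = π(0.0693)⁴/32 = 2.264×10^-6 m⁴.
θ = T·L/(G·J) = 400.0 × 2.45 / (80.8×10⁹ × 2.264×10^-6) = 5.357×10^-3 rad.

0.307°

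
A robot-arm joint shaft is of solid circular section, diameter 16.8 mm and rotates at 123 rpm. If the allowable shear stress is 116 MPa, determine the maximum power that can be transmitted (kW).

J = πd⁴/32 = π(0.0168)⁴/32 = 7.821×10^-9 m⁴.
T_max = τ_allow·J/r = 1.16×10^8 × 7.821×10^-9 / 0.00840 = 108.0 N·m.
ω = 2π·123/60 = 12.88 rad/s, so P_max = T_max·ω = 1391 W.

1.39 kW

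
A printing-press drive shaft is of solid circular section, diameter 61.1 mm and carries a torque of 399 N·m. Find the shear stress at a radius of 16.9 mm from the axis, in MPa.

J = πd⁴/32 = π(0.0611)⁴/32 = 1.368×10^-6 m⁴.
Shear stress varies linearly with radius: τ = T·r/J = 399.0 × 0.0169 / 1.368×10^-6 = 4.928×10^6 Pa.

4.93 MPa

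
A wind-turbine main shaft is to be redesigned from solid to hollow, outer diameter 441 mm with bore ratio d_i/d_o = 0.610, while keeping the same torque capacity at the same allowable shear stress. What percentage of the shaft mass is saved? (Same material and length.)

30.7 %

Equal τ_max and T ⇒ the solid shaft needs d_s³ = d_o³(1−k⁴), so d_s = 441·(1−0.610⁴)^(1/3) = 419.6 mm.
Area ratio A_h/A_s = d_o²(1−k²)/d_s² = (1−k²)/(1−k⁴)^(2/3) = 0.6935.
Mass saving = 1 − 0.6935 = 30.7 %.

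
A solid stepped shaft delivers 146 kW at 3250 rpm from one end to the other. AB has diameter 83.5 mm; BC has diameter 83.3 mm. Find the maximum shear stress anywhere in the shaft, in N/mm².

ω = 2π·3250/60 = 340.3 rad/s, so T = P/ω = 146×10³ / 340.3 = 429.0 N·m.
Under the same torque, τ_max = 16T/(πd³) is largest where d is smallest — segment BC (d = 83.3 mm).
τ_max = 16·429.0/(π·(0.0833)³) = 3.780×10^6 Pa.

3.78 N/mm²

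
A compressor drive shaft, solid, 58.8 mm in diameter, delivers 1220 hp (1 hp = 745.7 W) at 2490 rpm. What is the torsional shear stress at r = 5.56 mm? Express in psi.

2400 psi

ω = 2π·2490/60 = 260.8 rad/s, so T = P/ω = 1220×745.7 / 260.8 = 3489 N·m.
J = πd⁴/32 = π(0.0588)⁴/32 = 1.174×10^-6 m⁴.
Shear stress varies linearly with radius: τ = T·r/J = 3489 × 0.00556 / 1.174×10^-6 = 1.653×10^7 Pa.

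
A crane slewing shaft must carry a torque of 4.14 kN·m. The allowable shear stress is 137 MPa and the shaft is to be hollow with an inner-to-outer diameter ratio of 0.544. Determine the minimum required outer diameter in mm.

55.3 mm

For a hollow shaft with d_i/d_o = 0.544: τ_max = 16T/(π d_o³ (1−k⁴)), so d_o = [16T/(π τ_allow (1−k⁴))]^(1/3) = [16·4140/(π·1.37×10^8·0.9124)]^(1/3) = 0.05525 m.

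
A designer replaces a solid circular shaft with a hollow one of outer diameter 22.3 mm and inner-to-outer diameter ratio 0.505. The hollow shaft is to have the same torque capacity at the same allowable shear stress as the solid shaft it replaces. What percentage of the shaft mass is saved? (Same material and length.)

22.1 %

Equal τ_max and T ⇒ the solid shaft needs d_s³ = d_o³(1−k⁴), so d_s = 22.3·(1−0.505⁴)^(1/3) = 21.81 mm.
Area ratio A_h/A_s = d_o²(1−k²)/d_s² = (1−k²)/(1−k⁴)^(2/3) = 0.7791.
Mass saving = 1 − 0.7791 = 22.1 %.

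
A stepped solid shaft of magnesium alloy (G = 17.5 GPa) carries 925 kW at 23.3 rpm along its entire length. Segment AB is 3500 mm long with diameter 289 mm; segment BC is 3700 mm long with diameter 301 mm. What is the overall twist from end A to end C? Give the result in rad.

ω = 2π·23.3/60 = 2.440 rad/s, so T = P/ω = 925×10³ / 2.440 = 379100 N·m.
J_AB = π(0.289)⁴/32 = 6.85×10^-4 m⁴; J_BC = π(0.301)⁴/32 = 8.06×10^-4 m⁴.
θ = (T/G)·Σ L_i/J_i = (379100/17.5×10⁹)·(3.50/6.85×10^-4 + 3.70/8.06×10^-4) = 0.2102 rad.

0.210 rad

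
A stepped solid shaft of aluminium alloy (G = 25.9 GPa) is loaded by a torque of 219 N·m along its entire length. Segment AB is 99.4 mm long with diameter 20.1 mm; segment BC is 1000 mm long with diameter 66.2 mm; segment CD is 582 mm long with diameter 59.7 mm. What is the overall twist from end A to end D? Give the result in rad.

J_AB = π(0.0201)⁴/32 = 1.60×10^-8 m⁴; J_BC = π(0.0662)⁴/32 = 1.89×10^-6 m⁴; J_CD = π(0.0597)⁴/32 = 1.25×10^-6 m⁴.
θ = (T/G)·Σ L_i/J_i = (219.0/25.9×10⁹)·(0.0994/1.60×10^-8 + 1.00/1.89×10^-6 + 0.582/1.25×10^-6) = 0.06088 rad.

0.0609 rad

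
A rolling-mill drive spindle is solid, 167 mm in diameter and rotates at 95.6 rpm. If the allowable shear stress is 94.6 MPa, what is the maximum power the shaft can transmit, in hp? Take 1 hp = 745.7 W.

1160 hp

J = πd⁴/32 = π(0.167)⁴/32 = 7.636×10^-5 m⁴.
T_max = τ_allow·J/r = 9.46×10^7 × 7.636×10^-5 / 0.0835 = 86510 N·m.
ω = 2π·95.6/60 = 10.01 rad/s, so P_max = T_max·ω = 8.661×10^5 W.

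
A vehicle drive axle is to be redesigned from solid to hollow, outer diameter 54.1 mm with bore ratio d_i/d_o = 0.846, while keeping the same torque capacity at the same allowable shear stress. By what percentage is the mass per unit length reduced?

Equal τ_max and T ⇒ the solid shaft needs d_s³ = d_o³(1−k⁴), so d_s = 54.1·(1−0.846⁴)^(1/3) = 42.59 mm.
Area ratio A_h/A_s = d_o²(1−k²)/d_s² = (1−k²)/(1−k⁴)^(2/3) = 0.4588.
Mass saving = 1 − 0.4588 = 54.1 %.

54.1 %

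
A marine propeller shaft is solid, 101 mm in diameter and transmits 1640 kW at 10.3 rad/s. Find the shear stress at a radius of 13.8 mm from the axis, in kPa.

ω = 10.3 rad/s, so T = P/ω = 1640×10³ / 10.30 = 159200 N·m.
J = πd⁴/32 = π(0.101)⁴/32 = 1.022×10^-5 m⁴.
Shear stress varies linearly with radius: τ = T·r/J = 159200 × 0.0138 / 1.022×10^-5 = 2.151×10^8 Pa.

215000 kPa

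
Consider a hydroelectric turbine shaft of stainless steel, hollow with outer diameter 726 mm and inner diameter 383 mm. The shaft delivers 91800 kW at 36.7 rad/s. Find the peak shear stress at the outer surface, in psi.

5230 psi

ω = 36.7 rad/s, so T = P/ω = 91800×10³ / 36.70 = 2.501e6 N·m.
J = π(d_o⁴ − d_i⁴)/32 = π(0.726⁴ − 0.383⁴)/32 = 0.02516 m⁴.
τ_max = T·r/J = 2.501e6 × 0.363 / 0.02516 = 3.609×10^7 Pa.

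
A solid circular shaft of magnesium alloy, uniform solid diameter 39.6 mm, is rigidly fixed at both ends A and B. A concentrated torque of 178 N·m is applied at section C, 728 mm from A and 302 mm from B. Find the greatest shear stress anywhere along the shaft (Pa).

1.03e7 Pa

With uniform GJ and both ends fixed, compatibility θ_AC = θ_CB gives T_A·a = T_B·b, together with T_A + T_B = T₀.
T_A = T₀·b/(a+b) = 178.0·302/1030 = 52.19 N·m; T_B = 125.8 N·m.
τ in each portion: τ_AC = 4.28×10^6 Pa, τ_CB = 1.03×10^7 Pa; maximum is in CB.
τ_max = T_CB·r/J = 125.8·0.0198/2.41×10^-7 = 1.032×10^7 Pa.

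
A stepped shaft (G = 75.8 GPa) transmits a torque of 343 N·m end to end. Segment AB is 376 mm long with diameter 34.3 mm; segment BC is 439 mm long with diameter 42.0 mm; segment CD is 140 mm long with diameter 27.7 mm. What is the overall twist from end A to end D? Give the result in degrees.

1.72°

J_AB = π(0.0343)⁴/32 = 1.36×10^-7 m⁴; J_BC = π(0.0420)⁴/32 = 3.05×10^-7 m⁴; J_CD = π(0.0277)⁴/32 = 5.78×10^-8 m⁴.
θ = (T/G)·Σ L_i/J_i = (343.0/75.8×10⁹)·(0.376/1.36×10^-7 + 0.439/3.05×10^-7 + 0.140/5.78×10^-8) = 0.02998 rad.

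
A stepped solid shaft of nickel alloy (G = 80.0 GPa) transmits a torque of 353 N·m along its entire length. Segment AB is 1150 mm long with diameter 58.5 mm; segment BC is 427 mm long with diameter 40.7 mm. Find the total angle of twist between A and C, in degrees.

J_AB = π(0.0585)⁴/32 = 1.15×10^-6 m⁴; J_BC = π(0.0407)⁴/32 = 2.69×10^-7 m⁴.
θ = (T/G)·Σ L_i/J_i = (353.0/80.0×10⁹)·(1.15/1.15×10^-6 + 0.427/2.69×10^-7) = 0.01141 rad.

0.654°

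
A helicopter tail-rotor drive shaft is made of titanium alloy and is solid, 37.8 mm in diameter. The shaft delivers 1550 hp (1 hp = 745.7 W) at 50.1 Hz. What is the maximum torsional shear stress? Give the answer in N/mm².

346 N/mm²

ω = 2π·50.1 = 314.8 rad/s, so T = P/ω = 1550×745.7 / 314.8 = 3672 N·m.
J = πd⁴/32 = π(0.0378)⁴/32 = 2.004×10^-7 m⁴.
τ_max = T·r/J = 3672 × 0.0189 / 2.004×10^-7 = 3.462×10^8 Pa.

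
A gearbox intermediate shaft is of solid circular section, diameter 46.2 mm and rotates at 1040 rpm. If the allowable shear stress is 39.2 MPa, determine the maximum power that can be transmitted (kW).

J = πd⁴/32 = π(0.0462)⁴/32 = 4.473×10^-7 m⁴.
T_max = τ_allow·J/r = 3.92×10^7 × 4.473×10^-7 / 0.0231 = 759.0 N·m.
ω = 2π·1040/60 = 108.9 rad/s, so P_max = T_max·ω = 8.266×10^4 W.

82.7 kW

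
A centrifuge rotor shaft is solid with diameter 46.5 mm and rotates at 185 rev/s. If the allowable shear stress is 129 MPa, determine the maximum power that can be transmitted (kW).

2960 kW

J = πd⁴/32 = π(0.0465)⁴/32 = 4.590×10^-7 m⁴.
T_max = τ_allow·J/r = 1.29×10^8 × 4.590×10^-7 / 0.0232 = 2547 N·m.
ω = 2π·185 = 1162 rad/s, so P_max = T_max·ω = 2.960×10^6 W.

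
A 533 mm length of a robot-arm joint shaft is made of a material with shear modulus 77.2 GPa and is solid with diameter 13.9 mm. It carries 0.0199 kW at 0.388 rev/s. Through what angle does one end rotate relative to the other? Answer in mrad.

ω = 2π·0.388 = 2.438 rad/s, so T = P/ω = 0.0199×10³ / 2.438 = 8.163 N·m.
J = πd⁴/32 = π(0.0139)⁴/32 = 3.665×10^-9 m⁴.
θ = T·L/(G·J) = 8.163 × 0.533 / (77.2×10⁹ × 3.665×10^-9) = 0.01538 rad.

15.4 mrad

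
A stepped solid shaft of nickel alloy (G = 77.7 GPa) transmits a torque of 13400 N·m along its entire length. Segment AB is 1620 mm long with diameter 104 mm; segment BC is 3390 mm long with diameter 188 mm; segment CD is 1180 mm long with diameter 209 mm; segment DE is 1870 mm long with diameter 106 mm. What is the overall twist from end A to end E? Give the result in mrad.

J_AB = π(0.104)⁴/32 = 1.15×10^-5 m⁴; J_BC = π(0.188)⁴/32 = 1.23×10^-4 m⁴; J_CD = π(0.209)⁴/32 = 1.87×10^-4 m⁴; J_DE = π(0.106)⁴/32 = 1.24×10^-5 m⁴.
θ = (T/G)·Σ L_i/J_i = (13400/77.7×10⁹)·(1.62/1.15×10^-5 + 3.39/1.23×10^-4 + 1.18/1.87×10^-4 + 1.87/1.24×10^-5) = 0.05620 rad.

56.2 mrad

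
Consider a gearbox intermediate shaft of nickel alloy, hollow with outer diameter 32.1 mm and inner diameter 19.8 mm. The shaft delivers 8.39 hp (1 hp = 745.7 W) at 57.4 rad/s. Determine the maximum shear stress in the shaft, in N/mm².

19.6 N/mm²

ω = 57.4 rad/s, so T = P/ω = 8.39×745.7 / 57.40 = 109.0 N·m.
J = π(d_o⁴ − d_i⁴)/32 = π(0.0321⁴ − 0.0198⁴)/32 = 8.915×10^-8 m⁴.
τ_max = T·r/J = 109.0 × 0.0161 / 8.915×10^-8 = 1.962×10^7 Pa.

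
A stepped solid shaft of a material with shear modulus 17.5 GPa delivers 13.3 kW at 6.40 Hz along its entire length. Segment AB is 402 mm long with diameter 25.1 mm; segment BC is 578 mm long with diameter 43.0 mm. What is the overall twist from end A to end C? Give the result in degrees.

13.0°

ω = 2π·6.40 = 40.21 rad/s, so T = P/ω = 13.3×10³ / 40.21 = 330.7 N·m.
J_AB = π(0.0251)⁴/32 = 3.90×10^-8 m⁴; J_BC = π(0.0430)⁴/32 = 3.36×10^-7 m⁴.
θ = (T/G)·Σ L_i/J_i = (330.7/17.5×10⁹)·(0.402/3.90×10^-8 + 0.578/3.36×10^-7) = 0.2275 rad.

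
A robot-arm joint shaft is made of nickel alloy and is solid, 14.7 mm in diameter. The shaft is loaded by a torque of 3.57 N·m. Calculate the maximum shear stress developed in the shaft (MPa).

5.72 MPa

J = πd⁴/32 = π(0.0147)⁴/32 = 4.584×10^-9 m⁴.
τ_max = T·r/J = 3.570 × 0.00735 / 4.584×10^-9 = 5.724×10^6 Pa.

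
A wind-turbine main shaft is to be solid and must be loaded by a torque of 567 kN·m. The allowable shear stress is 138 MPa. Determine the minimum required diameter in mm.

276 mm

For a solid shaft τ_max = 16T/(πd³), so d = (16T/(π τ_allow))^(1/3) = (16·567000/(π·1.38×10^8))^(1/3) = 0.2756 m.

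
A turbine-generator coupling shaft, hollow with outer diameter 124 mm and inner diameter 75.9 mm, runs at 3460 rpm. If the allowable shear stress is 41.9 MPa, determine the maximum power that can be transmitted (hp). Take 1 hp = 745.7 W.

6550 hp

J = π(d_o⁴ − d_i⁴)/32 = π(0.124⁴ − 0.0759⁴)/32 = 1.995×10^-5 m⁴.
T_max = τ_allow·J/r = 4.19×10^7 × 1.995×10^-5 / 0.0620 = 13480 N·m.
ω = 2π·3460/60 = 362.3 rad/s, so P_max = T_max·ω = 4.886×10^6 W.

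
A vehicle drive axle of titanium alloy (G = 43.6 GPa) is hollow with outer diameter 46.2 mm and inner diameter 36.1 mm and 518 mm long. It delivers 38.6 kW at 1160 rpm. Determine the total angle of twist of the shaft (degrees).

ω = 2π·1160/60 = 121.5 rad/s, so T = P/ω = 38.6×10³ / 121.5 = 317.8 N·m.
J = π(d_o⁴ − d_i⁴)/32 = π(0.0462⁴ − 0.0361⁴)/32 = 2.805×10^-7 m⁴.
θ = T·L/(G·J) = 317.8 × 0.518 / (43.6×10⁹ × 2.805×10^-7) = 0.01346 rad.

0.771°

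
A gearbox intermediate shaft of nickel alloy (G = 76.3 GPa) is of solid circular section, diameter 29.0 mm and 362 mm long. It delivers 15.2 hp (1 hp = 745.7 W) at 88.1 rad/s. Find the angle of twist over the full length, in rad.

ω = 88.1 rad/s, so T = P/ω = 15.2×745.7 / 88.10 = 128.7 N·m.
J = πd⁴/32 = π(0.0290)⁴/32 = 6.944×10^-8 m⁴.
θ = T·L/(G·J) = 128.7 × 0.362 / (76.3×10⁹ × 6.944×10^-8) = 8.791×10^-3 rad.

0.00879 rad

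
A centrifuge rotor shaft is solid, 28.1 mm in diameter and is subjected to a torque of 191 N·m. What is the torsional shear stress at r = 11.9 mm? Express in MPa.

J = πd⁴/32 = π(0.0281)⁴/32 = 6.121×10^-8 m⁴.
Shear stress varies linearly with radius: τ = T·r/J = 191.0 × 0.0119 / 6.121×10^-8 = 3.713×10^7 Pa.

37.1 MPa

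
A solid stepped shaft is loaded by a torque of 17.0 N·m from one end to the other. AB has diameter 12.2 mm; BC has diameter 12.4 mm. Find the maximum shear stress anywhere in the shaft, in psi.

6920 psi

Under the same torque, τ_max = 16T/(πd³) is largest where d is smallest — segment AB (d = 12.2 mm).
τ_max = 16·17.00/(π·(0.0122)³) = 4.768×10^7 Pa.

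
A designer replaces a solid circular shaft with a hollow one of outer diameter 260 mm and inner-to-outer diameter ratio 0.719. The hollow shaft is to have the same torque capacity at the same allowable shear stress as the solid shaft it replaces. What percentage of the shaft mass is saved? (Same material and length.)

Equal τ_max and T ⇒ the solid shaft needs d_s³ = d_o³(1−k⁴), so d_s = 260·(1−0.719⁴)^(1/3) = 234.4 mm.
Area ratio A_h/A_s = d_o²(1−k²)/d_s² = (1−k²)/(1−k⁴)^(2/3) = 0.5943.
Mass saving = 1 − 0.5943 = 40.6 %.

40.6 %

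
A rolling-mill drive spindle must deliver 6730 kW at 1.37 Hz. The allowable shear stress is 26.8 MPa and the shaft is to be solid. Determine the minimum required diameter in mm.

ω = 2π·1.37 = 8.608 rad/s, so T = P/ω = 6730×10³ / 8.608 = 781800 N·m.
For a solid shaft τ_max = 16T/(πd³), so d = (16T/(π τ_allow))^(1/3) = (16·781800/(π·2.68×10^7))^(1/3) = 0.5296 m.

530 mm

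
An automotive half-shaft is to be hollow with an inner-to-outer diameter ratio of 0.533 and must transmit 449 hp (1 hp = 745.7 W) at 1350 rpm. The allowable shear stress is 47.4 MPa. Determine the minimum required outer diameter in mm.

ω = 2π·1350/60 = 141.4 rad/s, so T = P/ω = 449×745.7 / 141.4 = 2368 N·m.
For a hollow shaft with d_i/d_o = 0.533: τ_max = 16T/(π d_o³ (1−k⁴)), so d_o = [16T/(π τ_allow (1−k⁴))]^(1/3) = [16·2368/(π·4.74×10^7·0.9193)]^(1/3) = 0.06517 m.

65.2 mm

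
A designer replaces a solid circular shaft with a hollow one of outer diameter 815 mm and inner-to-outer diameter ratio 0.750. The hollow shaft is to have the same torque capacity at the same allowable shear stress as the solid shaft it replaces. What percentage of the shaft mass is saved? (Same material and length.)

Equal τ_max and T ⇒ the solid shaft needs d_s³ = d_o³(1−k⁴), so d_s = 815·(1−0.750⁴)^(1/3) = 717.9 mm.
Area ratio A_h/A_s = d_o²(1−k²)/d_s² = (1−k²)/(1−k⁴)^(2/3) = 0.5638.
Mass saving = 1 − 0.5638 = 43.6 %.

43.6 %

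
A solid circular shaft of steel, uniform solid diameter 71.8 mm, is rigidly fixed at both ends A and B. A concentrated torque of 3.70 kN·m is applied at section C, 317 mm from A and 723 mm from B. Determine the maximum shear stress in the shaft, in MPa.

With uniform GJ and both ends fixed, compatibility θ_AC = θ_CB gives T_A·a = T_B·b, together with T_A + T_B = T₀.
T_A = T₀·b/(a+b) = 3700·723/1040 = 2572 N·m; T_B = 1128 N·m.
τ in each portion: τ_AC = 3.54×10^7 Pa, τ_CB = 1.55×10^7 Pa; maximum is in AC.
τ_max = T_AC·r/J = 2572·0.0359/2.61×10^-6 = 3.539×10^7 Pa.

35.4 MPa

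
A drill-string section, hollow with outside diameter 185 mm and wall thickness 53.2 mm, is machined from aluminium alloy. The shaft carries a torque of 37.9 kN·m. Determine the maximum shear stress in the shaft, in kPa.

J = π(d_o⁴ − d_i⁴)/32 = π(0.185⁴ − 0.0786⁴)/32 = 1.113×10^-4 m⁴.
τ_max = T·r/J = 37900 × 0.0925 / 1.113×10^-4 = 3.151×10^7 Pa.

31500 kPa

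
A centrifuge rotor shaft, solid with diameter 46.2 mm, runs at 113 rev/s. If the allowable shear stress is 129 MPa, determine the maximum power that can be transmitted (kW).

1770 kW

J = πd⁴/32 = π(0.0462)⁴/32 = 4.473×10^-7 m⁴.
T_max = τ_allow·J/r = 1.29×10^8 × 4.473×10^-7 / 0.0231 = 2498 N·m.
ω = 2π·113 = 710.0 rad/s, so P_max = T_max·ω = 1.773×10^6 W.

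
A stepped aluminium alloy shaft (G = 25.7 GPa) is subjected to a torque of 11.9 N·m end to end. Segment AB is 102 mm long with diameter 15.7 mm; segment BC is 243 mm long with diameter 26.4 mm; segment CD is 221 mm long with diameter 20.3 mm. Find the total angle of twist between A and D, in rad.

J_AB = π(0.0157)⁴/32 = 5.96×10^-9 m⁴; J_BC = π(0.0264)⁴/32 = 4.77×10^-8 m⁴; J_CD = π(0.0203)⁴/32 = 1.67×10^-8 m⁴.
θ = (T/G)·Σ L_i/J_i = (11.90/25.7×10⁹)·(0.102/5.96×10^-9 + 0.243/4.77×10^-8 + 0.221/1.67×10^-8) = 0.01642 rad.

0.0164 rad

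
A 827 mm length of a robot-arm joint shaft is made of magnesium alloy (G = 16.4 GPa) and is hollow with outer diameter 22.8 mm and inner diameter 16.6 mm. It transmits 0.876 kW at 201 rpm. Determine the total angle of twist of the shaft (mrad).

110 mrad

ω = 2π·201/60 = 21.05 rad/s, so T = P/ω = 0.876×10³ / 21.05 = 41.62 N·m.
J = π(d_o⁴ − d_i⁴)/32 = π(0.0228⁴ − 0.0166⁴)/32 = 1.908×10^-8 m⁴.
θ = T·L/(G·J) = 41.62 × 0.827 / (16.4×10⁹ × 1.908×10^-8) = 0.1100 rad.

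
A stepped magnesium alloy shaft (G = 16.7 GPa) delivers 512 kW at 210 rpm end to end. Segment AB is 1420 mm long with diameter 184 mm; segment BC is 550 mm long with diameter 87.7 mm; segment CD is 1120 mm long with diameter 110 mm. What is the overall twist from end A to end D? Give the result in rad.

ω = 2π·210/60 = 21.99 rad/s, so T = P/ω = 512×10³ / 21.99 = 23280 N·m.
J_AB = π(0.184)⁴/32 = 1.13×10^-4 m⁴; J_BC = π(0.0877)⁴/32 = 5.81×10^-6 m⁴; J_CD = π(0.110)⁴/32 = 1.44×10^-5 m⁴.
θ = (T/G)·Σ L_i/J_i = (23280/16.7×10⁹)·(1.42/1.13×10^-4 + 0.550/5.81×10^-6 + 1.12/1.44×10^-5) = 0.2583 rad.

0.258 rad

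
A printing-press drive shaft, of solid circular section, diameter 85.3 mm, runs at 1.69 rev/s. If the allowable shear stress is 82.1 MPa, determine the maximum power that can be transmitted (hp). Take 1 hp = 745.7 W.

142 hp

J = πd⁴/32 = π(0.0853)⁴/32 = 5.198×10^-6 m⁴.
T_max = τ_allow·J/r = 8.21×10^7 × 5.198×10^-6 / 0.0427 = 10010 N·m.
ω = 2π·1.69 = 10.62 rad/s, so P_max = T_max·ω = 1.062×10^5 W.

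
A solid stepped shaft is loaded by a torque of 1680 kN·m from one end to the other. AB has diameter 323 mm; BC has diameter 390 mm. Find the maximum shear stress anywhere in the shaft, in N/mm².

Under the same torque, τ_max = 16T/(πd³) is largest where d is smallest — segment AB (d = 323 mm).
τ_max = 16·1.680e6/(π·(0.323)³) = 2.539×10^8 Pa.

254 N/mm²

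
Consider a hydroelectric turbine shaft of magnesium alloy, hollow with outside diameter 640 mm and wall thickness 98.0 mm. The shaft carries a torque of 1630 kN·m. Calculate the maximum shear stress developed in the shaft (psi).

J = π(d_o⁴ − d_i⁴)/32 = π(0.640⁴ − 0.444⁴)/32 = 0.01266 m⁴.
τ_max = T·r/J = 1.630e6 × 0.320 / 0.01266 = 4.121×10^7 Pa.

5980 psi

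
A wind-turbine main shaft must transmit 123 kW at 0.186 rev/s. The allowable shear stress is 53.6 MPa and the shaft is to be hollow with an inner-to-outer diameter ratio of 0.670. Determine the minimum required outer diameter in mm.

ω = 2π·0.186 = 1.169 rad/s, so T = P/ω = 123×10³ / 1.169 = 105200 N·m.
For a hollow shaft with d_i/d_o = 0.670: τ_max = 16T/(π d_o³ (1−k⁴)), so d_o = [16T/(π τ_allow (1−k⁴))]^(1/3) = [16·105200/(π·5.36×10^7·0.7985)]^(1/3) = 0.2322 m.

232 mm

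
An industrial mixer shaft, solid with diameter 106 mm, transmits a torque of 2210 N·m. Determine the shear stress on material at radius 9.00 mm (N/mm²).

J = πd⁴/32 = π(0.106)⁴/32 = 1.239×10^-5 m⁴.
Shear stress varies linearly with radius: τ = T·r/J = 2210 × 0.00900 / 1.239×10^-5 = 1.605×10^6 Pa.

1.60 N/mm²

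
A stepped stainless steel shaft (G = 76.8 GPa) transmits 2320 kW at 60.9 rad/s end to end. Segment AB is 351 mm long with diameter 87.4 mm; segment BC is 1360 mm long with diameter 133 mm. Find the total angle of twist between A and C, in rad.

0.0524 rad

ω = 60.9 rad/s, so T = P/ω = 2320×10³ / 60.90 = 38100 N·m.
J_AB = π(0.0874)⁴/32 = 5.73×10^-6 m⁴; J_BC = π(0.133)⁴/32 = 3.07×10^-5 m⁴.
θ = (T/G)·Σ L_i/J_i = (38100/76.8×10⁹)·(0.351/5.73×10^-6 + 1.36/3.07×10^-5) = 0.05235 rad.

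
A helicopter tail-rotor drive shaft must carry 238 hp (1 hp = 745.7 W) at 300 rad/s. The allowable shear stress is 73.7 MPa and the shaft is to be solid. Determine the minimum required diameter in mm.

ω = 300 rad/s, so T = P/ω = 238×745.7 / 300.0 = 591.6 N·m.
For a solid shaft τ_max = 16T/(πd³), so d = (16T/(π τ_allow))^(1/3) = (16·591.6/(π·7.37×10^7))^(1/3) = 0.03445 m.

34.4 mm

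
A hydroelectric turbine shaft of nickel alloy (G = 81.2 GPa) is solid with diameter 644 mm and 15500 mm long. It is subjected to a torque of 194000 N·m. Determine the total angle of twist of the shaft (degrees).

J = πd⁴/32 = π(0.644)⁴/32 = 0.01689 m⁴.
θ = T·L/(G·J) = 194000 × 15.5 / (81.2×10⁹ × 0.01689) = 2.193×10^-3 rad.

0.126°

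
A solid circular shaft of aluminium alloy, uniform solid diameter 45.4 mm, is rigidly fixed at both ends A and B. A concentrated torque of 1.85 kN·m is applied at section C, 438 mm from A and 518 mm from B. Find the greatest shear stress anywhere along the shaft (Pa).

With uniform GJ and both ends fixed, compatibility θ_AC = θ_CB gives T_A·a = T_B·b, together with T_A + T_B = T₀.
T_A = T₀·b/(a+b) = 1850·518/956.0 = 1002 N·m; T_B = 847.6 N·m.
τ in each portion: τ_AC = 5.46×10^7 Pa, τ_CB = 4.61×10^7 Pa; maximum is in AC.
τ_max = T_AC·r/J = 1002·0.0227/4.17×10^-7 = 5.456×10^7 Pa.

5.46e7 Pa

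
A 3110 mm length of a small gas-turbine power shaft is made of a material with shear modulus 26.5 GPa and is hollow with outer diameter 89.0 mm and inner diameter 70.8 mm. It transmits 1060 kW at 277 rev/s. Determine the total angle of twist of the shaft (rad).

0.0194 rad

ω = 2π·277 = 1740 rad/s, so T = P/ω = 1060×10³ / 1740 = 609.0 N·m.
J = π(d_o⁴ − d_i⁴)/32 = π(0.0890⁴ − 0.0708⁴)/32 = 3.693×10^-6 m⁴.
θ = T·L/(G·J) = 609.0 × 3.11 / (26.5×10⁹ × 3.693×10^-6) = 0.01935 rad.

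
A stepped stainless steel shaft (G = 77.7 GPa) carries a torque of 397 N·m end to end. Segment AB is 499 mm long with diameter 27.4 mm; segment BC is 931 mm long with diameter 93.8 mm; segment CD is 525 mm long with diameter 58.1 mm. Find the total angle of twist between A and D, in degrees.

2.81°

J_AB = π(0.0274)⁴/32 = 5.53×10^-8 m⁴; J_BC = π(0.0938)⁴/32 = 7.60×10^-6 m⁴; J_CD = π(0.0581)⁴/32 = 1.12×10^-6 m⁴.
θ = (T/G)·Σ L_i/J_i = (397.0/77.7×10⁹)·(0.499/5.53×10^-8 + 0.931/7.60×10^-6 + 0.525/1.12×10^-6) = 0.04910 rad.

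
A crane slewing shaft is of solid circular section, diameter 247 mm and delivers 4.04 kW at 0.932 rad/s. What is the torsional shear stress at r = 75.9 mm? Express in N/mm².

ω = 0.932 rad/s, so T = P/ω = 4.04×10³ / 0.9320 = 4335 N·m.
J = πd⁴/32 = π(0.247)⁴/32 = 3.654×10^-4 m⁴.
Shear stress varies linearly with radius: τ = T·r/J = 4335 × 0.0759 / 3.654×10^-4 = 9.004×10^5 Pa.

0.900 N/mm²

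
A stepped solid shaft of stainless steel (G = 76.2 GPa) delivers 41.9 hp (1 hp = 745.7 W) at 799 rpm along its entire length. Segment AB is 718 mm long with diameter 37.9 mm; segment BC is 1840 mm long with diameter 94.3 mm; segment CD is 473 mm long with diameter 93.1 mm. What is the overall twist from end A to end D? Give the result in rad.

0.0188 rad

ω = 2π·799/60 = 83.67 rad/s, so T = P/ω = 41.9×745.7 / 83.67 = 373.4 N·m.
J_AB = π(0.0379)⁴/32 = 2.03×10^-7 m⁴; J_BC = π(0.0943)⁴/32 = 7.76×10^-6 m⁴; J_CD = π(0.0931)⁴/32 = 7.38×10^-6 m⁴.
θ = (T/G)·Σ L_i/J_i = (373.4/76.2×10⁹)·(0.718/2.03×10^-7 + 1.84/7.76×10^-6 + 0.473/7.38×10^-6) = 0.01885 rad.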